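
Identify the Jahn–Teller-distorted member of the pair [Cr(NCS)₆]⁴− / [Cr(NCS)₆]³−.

[Cr(NCS)₆]⁴−: Ligand charges: each isothiocyanate is −1. With an overall charge of −4 the chromium centre must be in the +2 oxidation state. Chromium is a group-6 element; Cr(II) is therefore d⁴. Isothiocyanate is a weak-field ligand for a first-row metal, so the complex is high-spin. The t₂g³e_g¹ (high-spin) configuration has an unevenly filled e_g set; the Jahn–Teller theorem predicts a tetragonal distortion (typically axial elongation) to lift the degeneracy.
[Cr(NCS)₆]³−: Summing ligand charges against the −3 overall charge gives an oxidation state of +3 for chromium. Cr sits in group 6, so the d-electron count is 6 − 3 = 3. The d³ configuration leaves the e_g set evenly filled (or empty) — no strong Jahn–Teller driving force.

[Cr(NCS)₆]⁴−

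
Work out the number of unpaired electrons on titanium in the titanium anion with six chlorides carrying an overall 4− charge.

Summing ligand charges against the −4 overall charge gives an oxidation state of +2 for titanium.
Ti sits in group 4, so the d-electron count is 4 − 2 = 2.
In an octahedral field the d² configuration is t₂g²e_g⁰ (only one arrangement possible), giving 2 unpaired electrons.

2 unpaired electrons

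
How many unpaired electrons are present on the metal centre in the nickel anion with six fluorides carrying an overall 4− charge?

2

Each fluoride is −1; balancing the −4 overall charge requires Ni(II).
Nickel is a group-10 element; Ni(II) is therefore d⁸.
In an octahedral field the d⁸ configuration is t₂g⁶e_g² (only one arrangement possible), giving 2 unpaired electrons.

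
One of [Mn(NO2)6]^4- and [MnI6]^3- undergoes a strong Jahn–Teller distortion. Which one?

[Mn(NO2)6]^4-: Each nitro (N-bound nitrite) is −1; balancing the −4 overall charge requires Mn(II). Group 7 minus oxidation state 2 gives a d⁵ configuration. Nitro (N-bound nitrite) is a strong-field ligand (high in the spectrochemical series) for a first-row metal, so the complex is low-spin. The d⁵ configuration leaves the e_g set evenly filled (or empty) — no strong Jahn–Teller driving force.
[MnI6]^3-: Summing ligand charges against the −3 overall charge gives an oxidation state of +3 for manganese. Mn sits in group 7, so the d-electron count is 7 − 3 = 4. Iodide is a weak-field ligand for a first-row metal, so the complex is high-spin. The t₂g³e_g¹ (high-spin) configuration has an unevenly filled e_g set; the Jahn–Teller theorem predicts a tetragonal distortion (typically axial elongation) to lift the degeneracy.

[MnI6]^3-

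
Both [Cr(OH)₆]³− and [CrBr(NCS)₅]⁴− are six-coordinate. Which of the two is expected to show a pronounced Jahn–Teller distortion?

[Cr(OH)₆]³−: Each hydroxide is −1; balancing the −3 overall charge requires Cr(III). Chromium is a group-6 element; Cr(III) is therefore d³. The d³ configuration leaves the e_g set evenly filled (or empty) — no strong Jahn–Teller driving force.
[CrBr(NCS)₅]⁴−: Each bromide is −1; each isothiocyanate is −1; balancing the −4 overall charge requires Cr(II). Chromium is a group-6 element; Cr(II) is therefore d⁴. Bromide and isothiocyanate are weak-field ligands for a first-row metal, so the complex is high-spin. The t₂g³e_g¹ (high-spin) configuration has an unevenly filled e_g set; the Jahn–Teller theorem predicts a tetragonal distortion (typically axial elongation) to lift the degeneracy.

[CrBr(NCS)₅]⁴−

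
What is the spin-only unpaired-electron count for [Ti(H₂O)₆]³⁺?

Ligand charges: water is neutral. With an overall charge of +3 the titanium centre must be in the +3 oxidation state.
Group 4 minus oxidation state 3 gives a d¹ configuration.
In an octahedral field the d¹ configuration is t₂g¹e_g⁰ (only one arrangement possible), giving 1 unpaired electron.

1 unpaired electron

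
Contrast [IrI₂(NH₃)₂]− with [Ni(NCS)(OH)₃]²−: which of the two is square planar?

For [IrI₂(NH₃)₂]−: Each iodide is −1; ammonia is neutral; balancing the −1 overall charge requires Ir(I). Group 9 minus oxidation state 1 gives a d⁸ configuration. A 5d d⁸ ion has a large crystal-field splitting; square planar leaves the high-energy d_{x²−y²} orbital empty and maximises CFSE. → square planar.
For [Ni(NCS)(OH)₃]²−: Ligand charges: each isothiocyanate is −1; each hydroxide is −1. With an overall charge of −2 the nickel centre must be in the +2 oxidation state. Ni sits in group 10, so the d-electron count is 10 − 2 = 8. Hydroxide and isothiocyanate are weak-field ligands. With weak-field ligands the CFSE gain from square planar is small, so a 3d d⁸ ion takes the sterically preferred tetrahedral geometry. → tetrahedral.

[IrI₂(NH₃)₂]−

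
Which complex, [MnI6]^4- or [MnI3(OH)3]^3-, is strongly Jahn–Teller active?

[MnI3(OH)3]^3-

[MnI6]^4-: Ligand charges: each iodide is −1. With an overall charge of −4 the manganese centre must be in the +2 oxidation state. Group 7 minus oxidation state 2 gives a d⁵ configuration. Iodide is a weak-field ligand for a first-row metal, so the complex is high-spin. The d⁵ configuration leaves the e_g set evenly filled (or empty) — no strong Jahn–Teller driving force.
[MnI3(OH)3]^3-: Ligand charges: each iodide is −1; each hydroxide is −1. With an overall charge of −3 the manganese centre must be in the +3 oxidation state. Group 7 minus oxidation state 3 gives a d⁴ configuration. Hydroxide and iodide are weak-field ligands for a first-row metal, so the complex is high-spin. The t₂g³e_g¹ (high-spin) configuration has an unevenly filled e_g set; the Jahn–Teller theorem predicts a tetragonal distortion (typically axial elongation) to lift the degeneracy.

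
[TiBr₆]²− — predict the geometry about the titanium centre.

octahedral

Summing ligand charges against the −2 overall charge gives an oxidation state of +4 for titanium.
Group 4 minus oxidation state 4 gives a d⁰ configuration.
With 6 monodentate ligands the coordination number is 6.
Six donors around a single metal centre give an octahedral coordination sphere.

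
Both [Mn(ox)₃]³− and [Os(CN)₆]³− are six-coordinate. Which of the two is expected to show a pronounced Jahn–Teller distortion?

[Mn(ox)₃]³−

[Mn(ox)₃]³−: Each oxalate is −2; balancing the −3 overall charge requires Mn(III). Group 7 minus oxidation state 3 gives a d⁴ configuration. Oxalate is a weak-field ligand for a first-row metal, so the complex is high-spin. The t₂g³e_g¹ (high-spin) configuration has an unevenly filled e_g set; the Jahn–Teller theorem predicts a tetragonal distortion (typically axial elongation) to lift the degeneracy.
[Os(CN)₆]³−: Summing ligand charges against the −3 overall charge gives an oxidation state of +3 for osmium. Group 8 minus oxidation state 3 gives a d⁵ configuration. A 5d ion has a large Δₒ and is invariably low-spin. The d⁵ configuration leaves the e_g set evenly filled (or empty) — no strong Jahn–Teller driving force.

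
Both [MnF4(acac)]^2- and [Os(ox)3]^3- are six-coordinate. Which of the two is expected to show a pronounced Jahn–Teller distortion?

[MnF4(acac)]^2-

[MnF4(acac)]^2-: Ligand charges: each fluoride is −1; each acetylacetonate is −1. With an overall charge of −2 the manganese centre must be in the +3 oxidation state. Group 7 minus oxidation state 3 gives a d⁴ configuration. Acetylacetonate and fluoride are weak-field ligands for a first-row metal, so the complex is high-spin. The t₂g³e_g¹ (high-spin) configuration has an unevenly filled e_g set; the Jahn–Teller theorem predicts a tetragonal distortion (typically axial elongation) to lift the degeneracy.
[Os(ox)3]^3-: Summing ligand charges against the −3 overall charge gives an oxidation state of +3 for osmium. Group 8 minus oxidation state 3 gives a d⁵ configuration. A 5d ion has a large Δₒ and is invariably low-spin. The d⁵ configuration leaves the e_g set evenly filled (or empty) — no strong Jahn–Teller driving force.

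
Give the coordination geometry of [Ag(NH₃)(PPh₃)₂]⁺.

Summing ligand charges against the +1 overall charge gives an oxidation state of +1 for silver.
Silver is a group-11 element; Ag(I) is therefore d¹⁰.
With 3 monodentate ligands the coordination number is 3.
Three ligands around a d¹⁰ centre minimise repulsion in a trigonal-planar arrangement.

trigonal planar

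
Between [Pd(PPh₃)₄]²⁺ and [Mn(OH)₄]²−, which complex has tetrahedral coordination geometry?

For [Pd(PPh₃)₄]²⁺: Summing ligand charges against the +2 overall charge gives an oxidation state of +2 for palladium. Pd sits in group 10, so the d-electron count is 10 − 2 = 8. A 4d d⁸ ion has a large crystal-field splitting; square planar leaves the high-energy d_{x²−y²} orbital empty and maximises CFSE. → square planar.
For [Mn(OH)₄]²−: Ligand charges: each hydroxide is −1. With an overall charge of −2 the manganese centre must be in the +2 oxidation state. Manganese is a group-7 element; Mn(II) is therefore d⁵. A high-spin d⁵ ion has zero CFSE in either geometry, so four ligands adopt the sterically favoured tetrahedral geometry. → tetrahedral.

[Mn(OH)₄]²−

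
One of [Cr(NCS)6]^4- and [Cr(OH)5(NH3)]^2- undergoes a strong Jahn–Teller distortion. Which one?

[Cr(NCS)6]^4-

[Cr(NCS)6]^4-: Summing ligand charges against the −4 overall charge gives an oxidation state of +2 for chromium. Chromium is a group-6 element; Cr(II) is therefore d⁴. Isothiocyanate is a weak-field ligand for a first-row metal, so the complex is high-spin. The t₂g³e_g¹ (high-spin) configuration has an unevenly filled e_g set; the Jahn–Teller theorem predicts a tetragonal distortion (typically axial elongation) to lift the degeneracy.
[Cr(OH)5(NH3)]^2-: Each hydroxide is −1; ammonia is neutral; balancing the −2 overall charge requires Cr(III). Cr sits in group 6, so the d-electron count is 6 − 3 = 3. The d³ configuration leaves the e_g set evenly filled (or empty) — no strong Jahn–Teller driving force.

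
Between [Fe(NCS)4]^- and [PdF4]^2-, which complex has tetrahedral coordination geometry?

[Fe(NCS)4]^-

For [Fe(NCS)4]^-: Ligand charges: each isothiocyanate is −1. With an overall charge of −1 the iron centre must be in the +3 oxidation state. Iron is a group-8 element; Fe(III) is therefore d⁵. A high-spin d⁵ ion has zero CFSE in either geometry, so four ligands adopt the sterically favoured tetrahedral geometry. → tetrahedral.
For [PdF4]^2-: Each fluoride is −1; balancing the −2 overall charge requires Pd(II). Palladium is a group-10 element; Pd(II) is therefore d⁸. A 4d d⁸ ion has a large crystal-field splitting; square planar leaves the high-energy d_{x²−y²} orbital empty and maximises CFSE. → square planar.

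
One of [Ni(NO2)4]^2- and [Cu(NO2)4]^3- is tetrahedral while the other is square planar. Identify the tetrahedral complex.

For [Ni(NO2)4]^2-: Each nitro (N-bound nitrite) is −1; balancing the −2 overall charge requires Ni(II). Group 10 minus oxidation state 2 gives a d⁸ configuration. Nitro (N-bound nitrite) is a strong-field ligand (high in the spectrochemical series). A 3d d⁸ ion with strong-field ligands gains enough CFSE to favour square planar over tetrahedral. → square planar.
For [Cu(NO2)4]^3-: Each nitro (N-bound nitrite) is −1; balancing the −3 overall charge requires Cu(I). Copper is a group-11 element; Cu(I) is therefore d¹⁰. A d¹⁰ ion has no crystal-field stabilisation preference between square planar and tetrahedral, so four ligands adopt the sterically favoured tetrahedral geometry. → tetrahedral.

[Cu(NO2)4]^3-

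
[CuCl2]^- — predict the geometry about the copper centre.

linear

Summing ligand charges against the −1 overall charge gives an oxidation state of +1 for copper.
Cu sits in group 11, so the d-electron count is 11 − 1 = 10.
Coordination number: 2.
A d¹⁰ ion with only two ligands adopts a linear arrangement (sp hybridisation; no CFSE preference).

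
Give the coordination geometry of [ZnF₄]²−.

tetrahedral

Ligand charges: each fluoride is −1. With an overall charge of −2 the zinc centre must be in the +2 oxidation state.
Zinc is a group-12 element; Zn(II) is therefore d¹⁰.
Coordination number: 4.
A d¹⁰ ion has no crystal-field stabilisation preference between square planar and tetrahedral, so four ligands adopt the sterically favoured tetrahedral geometry.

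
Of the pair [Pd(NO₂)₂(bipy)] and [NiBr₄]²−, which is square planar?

For [Pd(NO₂)₂(bipy)]: Each nitro (N-bound nitrite) is −1; 2,2′-bipyridine is neutral; balancing the 0 overall charge requires Pd(II). Group 10 minus oxidation state 2 gives a d⁸ configuration. A 4d d⁸ ion has a large crystal-field splitting; square planar leaves the high-energy d_{x²−y²} orbital empty and maximises CFSE. → square planar.
For [NiBr₄]²−: Each bromide is −1; balancing the −2 overall charge requires Ni(II). Nickel is a group-10 element; Ni(II) is therefore d⁸. Bromide is a weak-field ligand. With weak-field ligands the CFSE gain from square planar is small, so a 3d d⁸ ion takes the sterically preferred tetrahedral geometry. → tetrahedral.

[Pd(NO₂)₂(bipy)]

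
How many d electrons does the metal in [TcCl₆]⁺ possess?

d⁰

Each chloride is −1; balancing the +1 overall charge requires Tc(VII).
Group 7 minus oxidation state 7 gives a d⁰ configuration.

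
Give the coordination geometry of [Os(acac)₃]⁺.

Each acetylacetonate is −1; balancing the +1 overall charge requires Os(IV).
Osmium is a group-8 element; Os(IV) is therefore d⁴.
Counting donor atoms: 3×acetylacetonate (bidentate) → 6 donors. Coordination number = 6.
Six donors around a single metal centre give an octahedral coordination sphere.

octahedral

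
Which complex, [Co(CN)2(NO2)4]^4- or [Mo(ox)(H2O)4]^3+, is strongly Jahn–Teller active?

[Co(CN)2(NO2)4]^4-

[Co(CN)2(NO2)4]^4-: Each cyanide is −1; each nitro (N-bound nitrite) is −1; balancing the −4 overall charge requires Co(II). Group 9 minus oxidation state 2 gives a d⁷ configuration. Cyanide and nitro (N-bound nitrite) are strong-field ligands (high in the spectrochemical series) for a first-row metal, so the complex is low-spin. The t₂g⁶e_g¹ (low-spin) configuration has an unevenly filled e_g set; the Jahn–Teller theorem predicts a tetragonal distortion (typically axial elongation) to lift the degeneracy.
[Mo(ox)(H2O)4]^3+: Each oxalate is −2; water is neutral; balancing the +3 overall charge requires Mo(V). Group 6 minus oxidation state 5 gives a d¹ configuration. The d¹ configuration leaves the e_g set evenly filled (or empty) — no strong Jahn–Teller driving force.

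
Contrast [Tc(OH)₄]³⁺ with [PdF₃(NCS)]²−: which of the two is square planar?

For [Tc(OH)₄]³⁺: Ligand charges: each hydroxide is −1. With an overall charge of +3 the technetium centre must be in the +7 oxidation state. Tc sits in group 7, so the d-electron count is 7 − 7 = 0. A d⁰ ion has no crystal-field stabilisation preference between square planar and tetrahedral, so four ligands adopt the sterically favoured tetrahedral geometry. → tetrahedral.
For [PdF₃(NCS)]²−: Summing ligand charges against the −2 overall charge gives an oxidation state of +2 for palladium. Group 10 minus oxidation state 2 gives a d⁸ configuration. A 4d d⁸ ion has a large crystal-field splitting; square planar leaves the high-energy d_{x²−y²} orbital empty and maximises CFSE. → square planar.

[PdF₃(NCS)]²−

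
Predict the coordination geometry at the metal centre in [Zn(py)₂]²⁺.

Pyridine is neutral; balancing the +2 overall charge requires Zn(II).
Zn sits in group 12, so the d-electron count is 12 − 2 = 10.
With 2 monodentate ligands the coordination number is 2.
A d¹⁰ ion with only two ligands adopts a linear arrangement (sp hybridisation; no CFSE preference).

linear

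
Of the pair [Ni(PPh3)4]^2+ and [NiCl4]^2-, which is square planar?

[Ni(PPh3)4]^2+

For [Ni(PPh3)4]^2+: Triphenylphosphine is neutral; balancing the +2 overall charge requires Ni(II). Group 10 minus oxidation state 2 gives a d⁸ configuration. Triphenylphosphine is a strong-field ligand (high in the spectrochemical series). A 3d d⁸ ion with strong-field ligands gains enough CFSE to favour square planar over tetrahedral. → square planar.
For [NiCl4]^2-: Ligand charges: each chloride is −1. With an overall charge of −2 the nickel centre must be in the +2 oxidation state. Group 10 minus oxidation state 2 gives a d⁸ configuration. Chloride is a weak-field ligand. With weak-field ligands the CFSE gain from square planar is small, so a 3d d⁸ ion takes the sterically preferred tetrahedral geometry. → tetrahedral.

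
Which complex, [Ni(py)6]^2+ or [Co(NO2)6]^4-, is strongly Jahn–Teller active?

[Ni(py)6]^2+: Pyridine is neutral; balancing the +2 overall charge requires Ni(II). Nickel is a group-10 element; Ni(II) is therefore d⁸. The d⁸ configuration leaves the e_g set evenly filled (or empty) — no strong Jahn–Teller driving force.
[Co(NO2)6]^4-: Ligand charges: each nitro (N-bound nitrite) is −1. With an overall charge of −4 the cobalt centre must be in the +2 oxidation state. Cobalt is a group-9 element; Co(II) is therefore d⁷. Nitro (N-bound nitrite) is a strong-field ligand (high in the spectrochemical series) for a first-row metal, so the complex is low-spin. The t₂g⁶e_g¹ (low-spin) configuration has an unevenly filled e_g set; the Jahn–Teller theorem predicts a tetragonal distortion (typically axial elongation) to lift the degeneracy.

[Co(NO2)6]^4-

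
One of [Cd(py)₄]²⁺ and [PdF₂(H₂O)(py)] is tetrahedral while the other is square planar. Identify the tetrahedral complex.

[Cd(py)₄]²⁺

For [Cd(py)₄]²⁺: Pyridine is neutral; balancing the +2 overall charge requires Cd(II). Cadmium is a group-12 element; Cd(II) is therefore d¹⁰. A d¹⁰ ion has no crystal-field stabilisation preference between square planar and tetrahedral, so four ligands adopt the sterically favoured tetrahedral geometry. → tetrahedral.
For [PdF₂(H₂O)(py)]: Ligand charges: each fluoride is −1; water is neutral; pyridine is neutral. With an overall charge of 0 the palladium centre must be in the +2 oxidation state. Palladium is a group-10 element; Pd(II) is therefore d⁸. A 4d d⁸ ion has a large crystal-field splitting; square planar leaves the high-energy d_{x²−y²} orbital empty and maximises CFSE. → square planar.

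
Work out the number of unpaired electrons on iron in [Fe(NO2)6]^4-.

0

Ligand charges: each nitro (N-bound nitrite) is −1. With an overall charge of −4 the iron centre must be in the +2 oxidation state.
Iron is a group-8 element; Fe(II) is therefore d⁶.
The spin state decides the count: Nitro (N-bound nitrite) is a strong-field ligand (high in the spectrochemical series) for a first-row metal, so the complex is low-spin.
An octahedral low-spin d⁶ ion is t₂g⁶e_g⁰, giving 0 unpaired electrons.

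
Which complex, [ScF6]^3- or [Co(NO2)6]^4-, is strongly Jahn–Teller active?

[ScF6]^3-: Each fluoride is −1; balancing the −3 overall charge requires Sc(III). Group 3 minus oxidation state 3 gives a d⁰ configuration. The d⁰ configuration leaves the e_g set evenly filled (or empty) — no strong Jahn–Teller driving force.
[Co(NO2)6]^4-: Each nitro (N-bound nitrite) is −1; balancing the −4 overall charge requires Co(II). Cobalt is a group-9 element; Co(II) is therefore d⁷. Nitro (N-bound nitrite) is a strong-field ligand (high in the spectrochemical series) for a first-row metal, so the complex is low-spin. The t₂g⁶e_g¹ (low-spin) configuration has an unevenly filled e_g set; the Jahn–Teller theorem predicts a tetragonal distortion (typically axial elongation) to lift the degeneracy.

[Co(NO2)6]^4-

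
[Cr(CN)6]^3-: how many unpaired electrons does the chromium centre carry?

3

Ligand charges: each cyanide is −1. With an overall charge of −3 the chromium centre must be in the +3 oxidation state.
Chromium is a group-6 element; Cr(III) is therefore d³.
In an octahedral field the d³ configuration is t₂g³e_g⁰ (only one arrangement possible), giving 3 unpaired electrons.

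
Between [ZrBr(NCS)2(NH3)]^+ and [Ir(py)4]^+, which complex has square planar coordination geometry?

For [ZrBr(NCS)2(NH3)]^+: Each bromide is −1; each isothiocyanate is −1; ammonia is neutral; balancing the +1 overall charge requires Zr(IV). Zr sits in group 4, so the d-electron count is 4 − 4 = 0. A d⁰ ion has no crystal-field stabilisation preference between square planar and tetrahedral, so four ligands adopt the sterically favoured tetrahedral geometry. → tetrahedral.
For [Ir(py)4]^+: Pyridine is neutral; balancing the +1 overall charge requires Ir(I). Iridium is a group-9 element; Ir(I) is therefore d⁸. A 5d d⁸ ion has a large crystal-field splitting; square planar leaves the high-energy d_{x²−y²} orbital empty and maximises CFSE. → square planar.

[Ir(py)4]^+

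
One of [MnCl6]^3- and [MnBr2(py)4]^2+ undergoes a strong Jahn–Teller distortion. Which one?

[MnCl6]^3-

[MnCl6]^3-: Each chloride is −1; balancing the −3 overall charge requires Mn(III). Mn sits in group 7, so the d-electron count is 7 − 3 = 4. Chloride is a weak-field ligand for a first-row metal, so the complex is high-spin. The t₂g³e_g¹ (high-spin) configuration has an unevenly filled e_g set; the Jahn–Teller theorem predicts a tetragonal distortion (typically axial elongation) to lift the degeneracy.
[MnBr2(py)4]^2+: Ligand charges: each bromide is −1; pyridine is neutral. With an overall charge of +2 the manganese centre must be in the +4 oxidation state. Group 7 minus oxidation state 4 gives a d³ configuration. The d³ configuration leaves the e_g set evenly filled (or empty) — no strong Jahn–Teller driving force.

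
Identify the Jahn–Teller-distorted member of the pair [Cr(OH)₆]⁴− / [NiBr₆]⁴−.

[Cr(OH)₆]⁴−

[Cr(OH)₆]⁴−: Summing ligand charges against the −4 overall charge gives an oxidation state of +2 for chromium. Chromium is a group-6 element; Cr(II) is therefore d⁴. Hydroxide is a weak-field ligand for a first-row metal, so the complex is high-spin. The t₂g³e_g¹ (high-spin) configuration has an unevenly filled e_g set; the Jahn–Teller theorem predicts a tetragonal distortion (typically axial elongation) to lift the degeneracy.
[NiBr₆]⁴−: Summing ligand charges against the −4 overall charge gives an oxidation state of +2 for nickel. Group 10 minus oxidation state 2 gives a d⁸ configuration. The d⁸ configuration leaves the e_g set evenly filled (or empty) — no strong Jahn–Teller driving force.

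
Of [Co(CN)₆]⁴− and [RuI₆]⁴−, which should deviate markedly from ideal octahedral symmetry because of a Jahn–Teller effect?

[Co(CN)₆]⁴−: Summing ligand charges against the −4 overall charge gives an oxidation state of +2 for cobalt. Cobalt is a group-9 element; Co(II) is therefore d⁷. Cyanide is a strong-field ligand (high in the spectrochemical series) for a first-row metal, so the complex is low-spin. The t₂g⁶e_g¹ (low-spin) configuration has an unevenly filled e_g set; the Jahn–Teller theorem predicts a tetragonal distortion (typically axial elongation) to lift the degeneracy.
[RuI₆]⁴−: Summing ligand charges against the −4 overall charge gives an oxidation state of +2 for ruthenium. Group 8 minus oxidation state 2 gives a d⁶ configuration. A 4d ion has a large Δₒ and is invariably low-spin. The d⁶ configuration leaves the e_g set evenly filled (or empty) — no strong Jahn–Teller driving force.

[Co(CN)₆]⁴−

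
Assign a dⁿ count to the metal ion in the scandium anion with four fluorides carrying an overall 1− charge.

d⁰

Each fluoride is −1; balancing the −1 overall charge requires Sc(III).
Group 3 minus oxidation state 3 gives a d⁰ configuration.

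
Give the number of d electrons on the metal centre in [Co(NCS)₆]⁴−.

Each isothiocyanate is −1; balancing the −4 overall charge requires Co(II).
Co sits in group 9, so the d-electron count is 9 − 2 = 7.

d7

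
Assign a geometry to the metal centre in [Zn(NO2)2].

linear

Ligand charges: each nitro (N-bound nitrite) is −1. With an overall charge of 0 the zinc centre must be in the +2 oxidation state.
Group 12 minus oxidation state 2 gives a d¹⁰ configuration.
With 2 monodentate ligands the coordination number is 2.
A d¹⁰ ion with only two ligands adopts a linear arrangement (sp hybridisation; no CFSE preference).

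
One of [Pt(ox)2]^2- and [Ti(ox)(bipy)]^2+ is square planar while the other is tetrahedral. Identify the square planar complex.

For [Pt(ox)2]^2-: Ligand charges: each oxalate is −2. With an overall charge of −2 the platinum centre must be in the +2 oxidation state. Pt sits in group 10, so the d-electron count is 10 − 2 = 8. A 5d d⁸ ion has a large crystal-field splitting; square planar leaves the high-energy d_{x²−y²} orbital empty and maximises CFSE. → square planar.
For [Ti(ox)(bipy)]^2+: Summing ligand charges against the +2 overall charge gives an oxidation state of +4 for titanium. Group 4 minus oxidation state 4 gives a d⁰ configuration. A d⁰ ion has no crystal-field stabilisation preference between square planar and tetrahedral, so four ligands adopt the sterically favoured tetrahedral geometry. → tetrahedral.

[Pt(ox)2]^2-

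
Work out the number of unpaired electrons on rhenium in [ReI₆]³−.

2 unpaired electrons

Summing ligand charges against the −3 overall charge gives an oxidation state of +3 for rhenium.
Group 7 minus oxidation state 3 gives a d⁴ configuration.
The spin state decides the count: a 5d ion has a large Δₒ and is invariably low-spin.
An octahedral low-spin d⁴ ion is t₂g⁴e_g⁰, giving 2 unpaired electrons.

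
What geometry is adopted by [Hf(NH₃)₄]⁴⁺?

Summing ligand charges against the +4 overall charge gives an oxidation state of +4 for hafnium.
Hf sits in group 4, so the d-electron count is 4 − 4 = 0.
Coordination number: 4.
A d⁰ ion has no crystal-field stabilisation preference between square planar and tetrahedral, so four ligands adopt the sterically favoured tetrahedral geometry.

tetrahedral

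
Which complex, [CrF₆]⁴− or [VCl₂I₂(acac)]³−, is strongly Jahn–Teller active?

[CrF₆]⁴−

[CrF₆]⁴−: Summing ligand charges against the −4 overall charge gives an oxidation state of +2 for chromium. Chromium is a group-6 element; Cr(II) is therefore d⁴. Fluoride is a weak-field ligand for a first-row metal, so the complex is high-spin. The t₂g³e_g¹ (high-spin) configuration has an unevenly filled e_g set; the Jahn–Teller theorem predicts a tetragonal distortion (typically axial elongation) to lift the degeneracy.
[VCl₂I₂(acac)]³−: Ligand charges: each chloride is −1; each iodide is −1; each acetylacetonate is −1. With an overall charge of −3 the vanadium centre must be in the +2 oxidation state. Vanadium is a group-5 element; V(II) is therefore d³. The d³ configuration leaves the e_g set evenly filled (or empty) — no strong Jahn–Teller driving force.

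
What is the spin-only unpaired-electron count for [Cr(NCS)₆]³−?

3

Summing ligand charges against the −3 overall charge gives an oxidation state of +3 for chromium.
Cr sits in group 6, so the d-electron count is 6 − 3 = 3.
In an octahedral field the d³ configuration is t₂g³e_g⁰ (only one arrangement possible), giving 3 unpaired electrons.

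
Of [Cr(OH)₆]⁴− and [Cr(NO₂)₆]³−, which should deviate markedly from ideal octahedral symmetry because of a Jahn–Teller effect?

[Cr(OH)₆]⁴−: Ligand charges: each hydroxide is −1. With an overall charge of −4 the chromium centre must be in the +2 oxidation state. Group 6 minus oxidation state 2 gives a d⁴ configuration. Hydroxide is a weak-field ligand for a first-row metal, so the complex is high-spin. The t₂g³e_g¹ (high-spin) configuration has an unevenly filled e_g set; the Jahn–Teller theorem predicts a tetragonal distortion (typically axial elongation) to lift the degeneracy.
[Cr(NO₂)₆]³−: Ligand charges: each nitro (N-bound nitrite) is −1. With an overall charge of −3 the chromium centre must be in the +3 oxidation state. Chromium is a group-6 element; Cr(III) is therefore d³. The d³ configuration leaves the e_g set evenly filled (or empty) — no strong Jahn–Teller driving force.

[Cr(OH)₆]⁴−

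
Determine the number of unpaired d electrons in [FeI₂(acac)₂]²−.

4 unpaired electrons

Each iodide is −1; each acetylacetonate is −1; balancing the −2 overall charge requires Fe(II).
Group 8 minus oxidation state 2 gives a d⁶ configuration.
Counting donor atoms: 2×iodide (monodentate) → 2 donors; 2×acetylacetonate (bidentate) → 4 donors. Coordination number = 6.
The spin state decides the count: Acetylacetonate and iodide are weak-field ligands for a first-row metal, so the complex is high-spin.
An octahedral high-spin d⁶ ion is t₂g⁴e_g², giving 4 unpaired electrons.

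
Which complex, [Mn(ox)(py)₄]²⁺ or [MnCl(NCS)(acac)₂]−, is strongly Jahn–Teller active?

[Mn(ox)(py)₄]²⁺: Summing ligand charges against the +2 overall charge gives an oxidation state of +4 for manganese. Manganese is a group-7 element; Mn(IV) is therefore d³. The d³ configuration leaves the e_g set evenly filled (or empty) — no strong Jahn–Teller driving force.
[MnCl(NCS)(acac)₂]−: Ligand charges: each chloride is −1; each isothiocyanate is −1; each acetylacetonate is −1. With an overall charge of −1 the manganese centre must be in the +3 oxidation state. Group 7 minus oxidation state 3 gives a d⁴ configuration. Acetylacetonate, chloride, and isothiocyanate are weak-field ligands for a first-row metal, so the complex is high-spin. The t₂g³e_g¹ (high-spin) configuration has an unevenly filled e_g set; the Jahn–Teller theorem predicts a tetragonal distortion (typically axial elongation) to lift the degeneracy.

[MnCl(NCS)(acac)₂]−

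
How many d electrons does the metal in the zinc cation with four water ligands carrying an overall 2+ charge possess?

Water is neutral; balancing the +2 overall charge requires Zn(II).
Zn sits in group 12, so the d-electron count is 12 − 2 = 10.

d10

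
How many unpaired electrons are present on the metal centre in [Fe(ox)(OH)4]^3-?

Ligand charges: each oxalate is −2; each hydroxide is −1. With an overall charge of −3 the iron centre must be in the +3 oxidation state.
Fe sits in group 8, so the d-electron count is 8 − 3 = 5.
Counting donor atoms: 1×oxalate (bidentate) → 2 donors; 4×hydroxide (monodentate) → 4 donors. Coordination number = 6.
The spin state decides the count: Hydroxide and oxalate are weak-field ligands for a first-row metal, so the complex is high-spin.
An octahedral high-spin d⁵ ion is t₂g³e_g², giving 5 unpaired electrons.

5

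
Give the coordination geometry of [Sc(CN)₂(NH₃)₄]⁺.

Ligand charges: each cyanide is −1; ammonia is neutral. With an overall charge of +1 the scandium centre must be in the +3 oxidation state.
Scandium is a group-3 element; Sc(III) is therefore d⁰.
With 6 monodentate ligands the coordination number is 6.
Six donors around a single metal centre give an octahedral coordination sphere.

octahedral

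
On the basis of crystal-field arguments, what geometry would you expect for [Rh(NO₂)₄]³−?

square planar

Summing ligand charges against the −3 overall charge gives an oxidation state of +1 for rhodium.
Rh sits in group 9, so the d-electron count is 9 − 1 = 8.
With 4 monodentate ligands the coordination number is 4.
A 4d d⁸ ion has a large crystal-field splitting; square planar leaves the high-energy d_{x²−y²} orbital empty and maximises CFSE.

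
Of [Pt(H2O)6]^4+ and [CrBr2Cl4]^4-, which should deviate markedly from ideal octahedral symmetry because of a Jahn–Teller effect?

[CrBr2Cl4]^4-

[Pt(H2O)6]^4+: Water is neutral; balancing the +4 overall charge requires Pt(IV). Platinum is a group-10 element; Pt(IV) is therefore d⁶. A 5d ion has a large Δₒ and is invariably low-spin. The d⁶ configuration leaves the e_g set evenly filled (or empty) — no strong Jahn–Teller driving force.
[CrBr2Cl4]^4-: Each bromide is −1; each chloride is −1; balancing the −4 overall charge requires Cr(II). Group 6 minus oxidation state 2 gives a d⁴ configuration. Bromide and chloride are weak-field ligands for a first-row metal, so the complex is high-spin. The t₂g³e_g¹ (high-spin) configuration has an unevenly filled e_g set; the Jahn–Teller theorem predicts a tetragonal distortion (typically axial elongation) to lift the degeneracy.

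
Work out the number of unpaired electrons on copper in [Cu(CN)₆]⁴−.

1

Each cyanide is −1; balancing the −4 overall charge requires Cu(II).
Copper is a group-11 element; Cu(II) is therefore d⁹.
In an octahedral field the d⁹ configuration is t₂g⁶e_g³ (only one arrangement possible), giving 1 unpaired electron.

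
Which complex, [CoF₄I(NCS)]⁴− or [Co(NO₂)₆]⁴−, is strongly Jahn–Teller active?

[Co(NO₂)₆]⁴−

[CoF₄I(NCS)]⁴−: Ligand charges: each fluoride is −1; each iodide is −1; each isothiocyanate is −1. With an overall charge of −4 the cobalt centre must be in the +2 oxidation state. Cobalt is a group-9 element; Co(II) is therefore d⁷. Fluoride, iodide, and isothiocyanate are weak-field ligands for a first-row metal, so the complex is high-spin. The d⁷ configuration leaves the e_g set evenly filled (or empty) — no strong Jahn–Teller driving force.
[Co(NO₂)₆]⁴−: Summing ligand charges against the −4 overall charge gives an oxidation state of +2 for cobalt. Co sits in group 9, so the d-electron count is 9 − 2 = 7. Nitro (N-bound nitrite) is a strong-field ligand (high in the spectrochemical series) for a first-row metal, so the complex is low-spin. The t₂g⁶e_g¹ (low-spin) configuration has an unevenly filled e_g set; the Jahn–Teller theorem predicts a tetragonal distortion (typically axial elongation) to lift the degeneracy.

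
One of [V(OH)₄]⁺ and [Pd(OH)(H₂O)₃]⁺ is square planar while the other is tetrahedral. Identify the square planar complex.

For [V(OH)₄]⁺: Each hydroxide is −1; balancing the +1 overall charge requires V(V). Vanadium is a group-5 element; V(V) is therefore d⁰. A d⁰ ion has no crystal-field stabilisation preference between square planar and tetrahedral, so four ligands adopt the sterically favoured tetrahedral geometry. → tetrahedral.
For [Pd(OH)(H₂O)₃]⁺: Each hydroxide is −1; water is neutral; balancing the +1 overall charge requires Pd(II). Palladium is a group-10 element; Pd(II) is therefore d⁸. A 4d d⁸ ion has a large crystal-field splitting; square planar leaves the high-energy d_{x²−y²} orbital empty and maximises CFSE. → square planar.

[Pd(OH)(H₂O)₃]⁺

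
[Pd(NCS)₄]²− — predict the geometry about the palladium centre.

Each isothiocyanate is −1; balancing the −2 overall charge requires Pd(II).
Pd sits in group 10, so the d-electron count is 10 − 2 = 8.
With 4 monodentate ligands the coordination number is 4.
A 4d d⁸ ion has a large crystal-field splitting; square planar leaves the high-energy d_{x²−y²} orbital empty and maximises CFSE.

square planar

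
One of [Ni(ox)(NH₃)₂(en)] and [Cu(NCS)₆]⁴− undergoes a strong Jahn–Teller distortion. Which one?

[Ni(ox)(NH₃)₂(en)]: Summing ligand charges against the 0 overall charge gives an oxidation state of +2 for nickel. Ni sits in group 10, so the d-electron count is 10 − 2 = 8. The d⁸ configuration leaves the e_g set evenly filled (or empty) — no strong Jahn–Teller driving force.
[Cu(NCS)₆]⁴−: Each isothiocyanate is −1; balancing the −4 overall charge requires Cu(II). Copper is a group-11 element; Cu(II) is therefore d⁹. The t₂g⁶e_g³ configuration has an unevenly filled e_g set; the Jahn–Teller theorem predicts a tetragonal distortion (typically axial elongation) to lift the degeneracy.

[Cu(NCS)₆]⁴−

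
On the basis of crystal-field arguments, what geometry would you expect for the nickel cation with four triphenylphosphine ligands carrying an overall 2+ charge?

Triphenylphosphine is neutral; balancing the +2 overall charge requires Ni(II).
Group 10 minus oxidation state 2 gives a d⁸ configuration.
With 4 monodentate ligands the coordination number is 4.
Triphenylphosphine is a strong-field ligand (high in the spectrochemical series).
A 3d d⁸ ion with strong-field ligands gains enough CFSE to favour square planar over tetrahedral.

square planar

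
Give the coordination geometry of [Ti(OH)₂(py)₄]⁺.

Ligand charges: each hydroxide is −1; pyridine is neutral. With an overall charge of +1 the titanium centre must be in the +3 oxidation state.
Titanium is a group-4 element; Ti(III) is therefore d¹.
With 6 monodentate ligands the coordination number is 6.
Six donors around a single metal centre give an octahedral coordination sphere.

octahedral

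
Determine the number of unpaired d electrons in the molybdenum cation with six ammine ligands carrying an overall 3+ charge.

3 unpaired electrons

Ligand charges: ammonia is neutral. With an overall charge of +3 the molybdenum centre must be in the +3 oxidation state.
Mo sits in group 6, so the d-electron count is 6 − 3 = 3.
In an octahedral field the d³ configuration is t₂g³e_g⁰ (only one arrangement possible), giving 3 unpaired electrons.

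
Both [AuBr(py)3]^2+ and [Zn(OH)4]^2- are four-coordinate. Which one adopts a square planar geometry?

[AuBr(py)3]^2+

For [AuBr(py)3]^2+: Ligand charges: each bromide is −1; pyridine is neutral. With an overall charge of +2 the gold centre must be in the +3 oxidation state. Au sits in group 11, so the d-electron count is 11 − 3 = 8. A 5d d⁸ ion has a large crystal-field splitting; square planar leaves the high-energy d_{x²−y²} orbital empty and maximises CFSE. → square planar.
For [Zn(OH)4]^2-: Summing ligand charges against the −2 overall charge gives an oxidation state of +2 for zinc. Zn sits in group 12, so the d-electron count is 12 − 2 = 10. A d¹⁰ ion has no crystal-field stabilisation preference between square planar and tetrahedral, so four ligands adopt the sterically favoured tetrahedral geometry. → tetrahedral.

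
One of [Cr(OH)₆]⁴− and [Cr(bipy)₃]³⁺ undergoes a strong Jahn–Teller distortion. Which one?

[Cr(OH)₆]⁴−: Ligand charges: each hydroxide is −1. With an overall charge of −4 the chromium centre must be in the +2 oxidation state. Cr sits in group 6, so the d-electron count is 6 − 2 = 4. Hydroxide is a weak-field ligand for a first-row metal, so the complex is high-spin. The t₂g³e_g¹ (high-spin) configuration has an unevenly filled e_g set; the Jahn–Teller theorem predicts a tetragonal distortion (typically axial elongation) to lift the degeneracy.
[Cr(bipy)₃]³⁺: Ligand charges: 2,2′-bipyridine is neutral. With an overall charge of +3 the chromium centre must be in the +3 oxidation state. Cr sits in group 6, so the d-electron count is 6 − 3 = 3. The d³ configuration leaves the e_g set evenly filled (or empty) — no strong Jahn–Teller driving force.

[Cr(OH)₆]⁴−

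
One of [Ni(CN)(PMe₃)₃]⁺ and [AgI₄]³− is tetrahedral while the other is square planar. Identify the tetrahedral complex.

[AgI₄]³−

For [Ni(CN)(PMe₃)₃]⁺: Summing ligand charges against the +1 overall charge gives an oxidation state of +2 for nickel. Ni sits in group 10, so the d-electron count is 10 − 2 = 8. Cyanide and trimethylphosphine are strong-field ligands (high in the spectrochemical series). A 3d d⁸ ion with strong-field ligands gains enough CFSE to favour square planar over tetrahedral. → square planar.
For [AgI₄]³−: Ligand charges: each iodide is −1. With an overall charge of −3 the silver centre must be in the +1 oxidation state. Ag sits in group 11, so the d-electron count is 11 − 1 = 10. A d¹⁰ ion has no crystal-field stabilisation preference between square planar and tetrahedral, so four ligands adopt the sterically favoured tetrahedral geometry. → tetrahedral.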